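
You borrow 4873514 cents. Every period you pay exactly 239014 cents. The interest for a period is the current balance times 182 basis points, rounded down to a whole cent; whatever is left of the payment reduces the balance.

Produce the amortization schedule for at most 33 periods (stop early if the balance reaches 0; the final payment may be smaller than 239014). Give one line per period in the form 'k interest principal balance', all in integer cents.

1 88697 150317 4723197
2 85962 153052 4570145
3 83176 155838 4414307
4 80340 158674 4255633
5 77452 161562 4094071
6 74512 164502 3929569
7 71518 167496 3762073
8 68469 170545 3591528
9 65365 173649 3417879
10 62205 176809 3241070
11 58987 180027 3061043
12 55710 183304 2877739
13 52374 186640 2691099
14 48978 190036 2501063
15 45519 193495 2307568
16 41997 197017 2110551
17 38412 200602 1909949
18 34761 204253 1705696
19 31043 207971 1497725
20 27258 211756 1285969
21 23404 215610 1070359
22 19480 219534 850825
23 15485 223529 627296
24 11416 227598 399698
25 7274 231740 167958
26 3056 167958 0

1. interest=⌊4873514·182/10000⌋=88697; principal=239014-88697=150317; balance=4873514-150317=4723197
2. interest=⌊4723197·182/10000⌋=85962; principal=239014-85962=153052; balance=4723197-153052=4570145
3. interest=⌊4570145·182/10000⌋=83176; principal=239014-83176=155838; balance=4570145-155838=4414307
4. interest=⌊4414307·182/10000⌋=80340; principal=239014-80340=158674; balance=4414307-158674=4255633
5. interest=⌊4255633·182/10000⌋=77452; principal=239014-77452=161562; balance=4255633-161562=4094071
6. interest=⌊4094071·182/10000⌋=74512; principal=239014-74512=164502; balance=4094071-164502=3929569
7. interest=⌊3929569·182/10000⌋=71518; principal=239014-71518=167496; balance=3929569-167496=3762073
8. interest=⌊3762073·182/10000⌋=68469; principal=239014-68469=170545; balance=3762073-170545=3591528
9. interest=⌊3591528·182/10000⌋=65365; principal=239014-65365=173649; balance=3591528-173649=3417879
10. interest=⌊3417879·182/10000⌋=62205; principal=239014-62205=176809; balance=3417879-176809=3241070
11. interest=⌊3241070·182/10000⌋=58987; principal=239014-58987=180027; balance=3241070-180027=3061043
12. interest=⌊3061043·182/10000⌋=55710; principal=239014-55710=183304; balance=3061043-183304=2877739
13. interest=⌊2877739·182/10000⌋=52374; principal=239014-52374=186640; balance=2877739-186640=2691099
14. interest=⌊2691099·182/10000⌋=48978; principal=239014-48978=190036; balance=2691099-190036=2501063
15. interest=⌊2501063·182/10000⌋=45519; principal=239014-45519=193495; balance=2501063-193495=2307568
16. interest=⌊2307568·182/10000⌋=41997; principal=239014-41997=197017; balance=2307568-197017=2110551
17. interest=⌊2110551·182/10000⌋=38412; principal=239014-38412=200602; balance=2110551-200602=1909949
18. interest=⌊1909949·182/10000⌋=34761; principal=239014-34761=204253; balance=1909949-204253=1705696
19. interest=⌊1705696·182/10000⌋=31043; principal=239014-31043=207971; balance=1705696-207971=1497725
20. interest=⌊1497725·182/10000⌋=27258; principal=239014-27258=211756; balance=1497725-211756=1285969
21. interest=⌊1285969·182/10000⌋=23404; principal=239014-23404=215610; balance=1285969-215610=1070359
22. interest=⌊1070359·182/10000⌋=19480; principal=239014-19480=219534; balance=1070359-219534=850825
23. interest=⌊850825·182/10000⌋=15485; principal=239014-15485=223529; balance=850825-223529=627296
24. interest=⌊627296·182/10000⌋=11416; principal=239014-11416=227598; balance=627296-227598=399698
25. interest=⌊399698·182/10000⌋=7274; principal=239014-7274=231740; balance=399698-231740=167958
26. interest=⌊167958·182/10000⌋=3056; principal=min(239014-3056,167958)=167958; balance=167958-167958=0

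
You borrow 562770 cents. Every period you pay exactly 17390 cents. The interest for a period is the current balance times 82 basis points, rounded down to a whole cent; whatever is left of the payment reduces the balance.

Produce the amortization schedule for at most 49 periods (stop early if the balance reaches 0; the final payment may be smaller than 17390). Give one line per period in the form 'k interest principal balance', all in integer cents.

1. interest=⌊562770·82/10000⌋=4614; principal=17390-4614=12776; balance=562770-12776=549994
2. interest=⌊549994·82/10000⌋=4509; principal=17390-4509=12881; balance=549994-12881=537113
3. interest=⌊537113·82/10000⌋=4404; principal=17390-4404=12986; balance=537113-12986=524127
4. interest=⌊524127·82/10000⌋=4297; principal=17390-4297=13093; balance=524127-13093=511034
5. interest=⌊511034·82/10000⌋=4190; principal=17390-4190=13200; balance=511034-13200=497834
6. interest=⌊497834·82/10000⌋=4082; principal=17390-4082=13308; balance=497834-13308=484526
7. interest=⌊484526·82/10000⌋=3973; principal=17390-3973=13417; balance=484526-13417=471109
8. interest=⌊471109·82/10000⌋=3863; principal=17390-3863=13527; balance=471109-13527=457582
9. interest=⌊457582·82/10000⌋=3752; principal=17390-3752=13638; balance=457582-13638=443944
10. interest=⌊443944·82/10000⌋=3640; principal=17390-3640=13750; balance=443944-13750=430194
11. interest=⌊430194·82/10000⌋=3527; principal=17390-3527=13863; balance=430194-13863=416331
12. interest=⌊416331·82/10000⌋=3413; principal=17390-3413=13977; balance=416331-13977=402354
13. interest=⌊402354·82/10000⌋=3299; principal=17390-3299=14091; balance=402354-14091=388263
14. interest=⌊388263·82/10000⌋=3183; principal=17390-3183=14207; balance=388263-14207=374056
15. interest=⌊374056·82/10000⌋=3067; principal=17390-3067=14323; balance=374056-14323=359733
16. interest=⌊359733·82/10000⌋=2949; principal=17390-2949=14441; balance=359733-14441=345292
17. interest=⌊345292·82/10000⌋=2831; principal=17390-2831=14559; balance=345292-14559=330733
18. interest=⌊330733·82/10000⌋=2712; principal=17390-2712=14678; balance=330733-14678=316055
19. interest=⌊316055·82/10000⌋=2591; principal=17390-2591=14799; balance=316055-14799=301256
20. interest=⌊301256·82/10000⌋=2470; principal=17390-2470=14920; balance=301256-14920=286336
21. interest=⌊286336·82/10000⌋=2347; principal=17390-2347=15043; balance=286336-15043=271293
22. interest=⌊271293·82/10000⌋=2224; principal=17390-2224=15166; balance=271293-15166=256127
23. interest=⌊256127·82/10000⌋=2100; principal=17390-2100=15290; balance=256127-15290=240837
24. interest=⌊240837·82/10000⌋=1974; principal=17390-1974=15416; balance=240837-15416=225421
25. interest=⌊225421·82/10000⌋=1848; principal=17390-1848=15542; balance=225421-15542=209879
26. interest=⌊209879·82/10000⌋=1721; principal=17390-1721=15669; balance=209879-15669=194210
27. interest=⌊194210·82/10000⌋=1592; principal=17390-1592=15798; balance=194210-15798=178412
28. interest=⌊178412·82/10000⌋=1462; principal=17390-1462=15928; balance=178412-15928=162484
29. interest=⌊162484·82/10000⌋=1332; principal=17390-1332=16058; balance=162484-16058=146426
30. interest=⌊146426·82/10000⌋=1200; principal=17390-1200=16190; balance=146426-16190=130236
31. interest=⌊130236·82/10000⌋=1067; principal=17390-1067=16323; balance=130236-16323=113913
32. interest=⌊113913·82/10000⌋=934; principal=17390-934=16456; balance=113913-16456=97457
33. interest=⌊97457·82/10000⌋=799; principal=17390-799=16591; balance=97457-16591=80866
34. interest=⌊80866·82/10000⌋=663; principal=17390-663=16727; balance=80866-16727=64139
35. interest=⌊64139·82/10000⌋=525; principal=17390-525=16865; balance=64139-16865=47274
36. interest=⌊47274·82/10000⌋=387; principal=17390-387=17003; balance=47274-17003=30271
37. interest=⌊30271·82/10000⌋=248; principal=17390-248=17142; balance=30271-17142=13129
38. interest=⌊13129·82/10000⌋=107; principal=min(17390-107,13129)=13129; balance=13129-13129=0

1 4614 12776 549994
2 4509 12881 537113
3 4404 12986 524127
4 4297 13093 511034
5 4190 13200 497834
6 4082 13308 484526
7 3973 13417 471109
8 3863 13527 457582
9 3752 13638 443944
10 3640 13750 430194
11 3527 13863 416331
12 3413 13977 402354
13 3299 14091 388263
14 3183 14207 374056
15 3067 14323 359733
16 2949 14441 345292
17 2831 14559 330733
18 2712 14678 316055
19 2591 14799 301256
20 2470 14920 286336
21 2347 15043 271293
22 2224 15166 256127
23 2100 15290 240837
24 1974 15416 225421
25 1848 15542 209879
26 1721 15669 194210
27 1592 15798 178412
28 1462 15928 162484
29 1332 16058 146426
30 1200 16190 130236
31 1067 16323 113913
32 934 16456 97457
33 799 16591 80866
34 663 16727 64139
35 525 16865 47274
36 387 17003 30271
37 248 17142 13129
38 107 13129 0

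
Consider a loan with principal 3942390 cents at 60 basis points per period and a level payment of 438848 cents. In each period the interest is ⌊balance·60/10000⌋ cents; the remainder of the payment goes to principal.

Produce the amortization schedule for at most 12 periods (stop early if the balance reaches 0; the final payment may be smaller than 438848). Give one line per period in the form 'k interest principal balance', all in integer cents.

1. interest=⌊3942390·60/10000⌋=23654; principal=438848-23654=415194; balance=3942390-415194=3527196
2. interest=⌊3527196·60/10000⌋=21163; principal=438848-21163=417685; balance=3527196-417685=3109511
3. interest=⌊3109511·60/10000⌋=18657; principal=438848-18657=420191; balance=3109511-420191=2689320
4. interest=⌊2689320·60/10000⌋=16135; principal=438848-16135=422713; balance=2689320-422713=2266607
5. interest=⌊2266607·60/10000⌋=13599; principal=438848-13599=425249; balance=2266607-425249=1841358
6. interest=⌊1841358·60/10000⌋=11048; principal=438848-11048=427800; balance=1841358-427800=1413558
7. interest=⌊1413558·60/10000⌋=8481; principal=438848-8481=430367; balance=1413558-430367=983191
8. interest=⌊983191·60/10000⌋=5899; principal=438848-5899=432949; balance=983191-432949=550242
9. interest=⌊550242·60/10000⌋=3301; principal=438848-3301=435547; balance=550242-435547=114695
10. interest=⌊114695·60/10000⌋=688; principal=min(438848-688,114695)=114695; balance=114695-114695=0

1 23654 415194 3527196
2 21163 417685 3109511
3 18657 420191 2689320
4 16135 422713 2266607
5 13599 425249 1841358
6 11048 427800 1413558
7 8481 430367 983191
8 5899 432949 550242
9 3301 435547 114695
10 688 114695 0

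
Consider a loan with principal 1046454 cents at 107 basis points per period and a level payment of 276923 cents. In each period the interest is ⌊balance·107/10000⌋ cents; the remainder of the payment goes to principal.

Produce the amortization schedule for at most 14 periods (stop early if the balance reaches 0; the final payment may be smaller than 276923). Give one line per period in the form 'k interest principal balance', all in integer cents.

1 11197 265726 780728
2 8353 268570 512158
3 5480 271443 240715
4 2575 240715 0

1. interest=⌊1046454·107/10000⌋=11197; principal=276923-11197=265726; balance=1046454-265726=780728
2. interest=⌊780728·107/10000⌋=8353; principal=276923-8353=268570; balance=780728-268570=512158
3. interest=⌊512158·107/10000⌋=5480; principal=276923-5480=271443; balance=512158-271443=240715
4. interest=⌊240715·107/10000⌋=2575; principal=min(276923-2575,240715)=240715; balance=240715-240715=0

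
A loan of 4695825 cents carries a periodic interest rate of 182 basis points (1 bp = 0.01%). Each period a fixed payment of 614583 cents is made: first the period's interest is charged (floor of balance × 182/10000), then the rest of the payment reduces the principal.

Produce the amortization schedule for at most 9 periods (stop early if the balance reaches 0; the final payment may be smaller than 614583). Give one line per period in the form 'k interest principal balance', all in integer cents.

1. interest=⌊4695825·182/10000⌋=85464; principal=614583-85464=529119; balance=4695825-529119=4166706
2. interest=⌊4166706·182/10000⌋=75834; principal=614583-75834=538749; balance=4166706-538749=3627957
3. interest=⌊3627957·182/10000⌋=66028; principal=614583-66028=548555; balance=3627957-548555=3079402
4. interest=⌊3079402·182/10000⌋=56045; principal=614583-56045=558538; balance=3079402-558538=2520864
5. interest=⌊2520864·182/10000⌋=45879; principal=614583-45879=568704; balance=2520864-568704=1952160
6. interest=⌊1952160·182/10000⌋=35529; principal=614583-35529=579054; balance=1952160-579054=1373106
7. interest=⌊1373106·182/10000⌋=24990; principal=614583-24990=589593; balance=1373106-589593=783513
8. interest=⌊783513·182/10000⌋=14259; principal=614583-14259=600324; balance=783513-600324=183189
9. interest=⌊183189·182/10000⌋=3334; principal=min(614583-3334,183189)=183189; balance=183189-183189=0

1 85464 529119 4166706
2 75834 538749 3627957
3 66028 548555 3079402
4 56045 558538 2520864
5 45879 568704 1952160
6 35529 579054 1373106
7 24990 589593 783513
8 14259 600324 183189
9 3334 183189 0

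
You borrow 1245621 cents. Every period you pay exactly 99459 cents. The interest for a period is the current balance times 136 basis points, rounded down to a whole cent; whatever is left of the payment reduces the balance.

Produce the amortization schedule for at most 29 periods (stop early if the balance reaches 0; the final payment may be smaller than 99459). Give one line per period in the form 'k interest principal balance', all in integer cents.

1. interest=⌊1245621·136/10000⌋=16940; principal=99459-16940=82519; balance=1245621-82519=1163102
2. interest=⌊1163102·136/10000⌋=15818; principal=99459-15818=83641; balance=1163102-83641=1079461
3. interest=⌊1079461·136/10000⌋=14680; principal=99459-14680=84779; balance=1079461-84779=994682
4. interest=⌊994682·136/10000⌋=13527; principal=99459-13527=85932; balance=994682-85932=908750
5. interest=⌊908750·136/10000⌋=12359; principal=99459-12359=87100; balance=908750-87100=821650
6. interest=⌊821650·136/10000⌋=11174; principal=99459-11174=88285; balance=821650-88285=733365
7. interest=⌊733365·136/10000⌋=9973; principal=99459-9973=89486; balance=733365-89486=643879
8. interest=⌊643879·136/10000⌋=8756; principal=99459-8756=90703; balance=643879-90703=553176
9. interest=⌊553176·136/10000⌋=7523; principal=99459-7523=91936; balance=553176-91936=461240
10. interest=⌊461240·136/10000⌋=6272; principal=99459-6272=93187; balance=461240-93187=368053
11. interest=⌊368053·136/10000⌋=5005; principal=99459-5005=94454; balance=368053-94454=273599
12. interest=⌊273599·136/10000⌋=3720; principal=99459-3720=95739; balance=273599-95739=177860
13. interest=⌊177860·136/10000⌋=2418; principal=99459-2418=97041; balance=177860-97041=80819
14. interest=⌊80819·136/10000⌋=1099; principal=min(99459-1099,80819)=80819; balance=80819-80819=0

1 16940 82519 1163102
2 15818 83641 1079461
3 14680 84779 994682
4 13527 85932 908750
5 12359 87100 821650
6 11174 88285 733365
7 9973 89486 643879
8 8756 90703 553176
9 7523 91936 461240
10 6272 93187 368053
11 5005 94454 273599
12 3720 95739 177860
13 2418 97041 80819
14 1099 80819 0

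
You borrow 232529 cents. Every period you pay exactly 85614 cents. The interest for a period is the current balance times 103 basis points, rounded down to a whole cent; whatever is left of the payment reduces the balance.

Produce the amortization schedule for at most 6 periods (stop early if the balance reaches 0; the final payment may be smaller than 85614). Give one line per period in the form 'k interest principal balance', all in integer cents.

1. interest=⌊232529·103/10000⌋=2395; principal=85614-2395=83219; balance=232529-83219=149310
2. interest=⌊149310·103/10000⌋=1537; principal=85614-1537=84077; balance=149310-84077=65233
3. interest=⌊65233·103/10000⌋=671; principal=min(85614-671,65233)=65233; balance=65233-65233=0

1 2395 83219 149310
2 1537 84077 65233
3 671 65233 0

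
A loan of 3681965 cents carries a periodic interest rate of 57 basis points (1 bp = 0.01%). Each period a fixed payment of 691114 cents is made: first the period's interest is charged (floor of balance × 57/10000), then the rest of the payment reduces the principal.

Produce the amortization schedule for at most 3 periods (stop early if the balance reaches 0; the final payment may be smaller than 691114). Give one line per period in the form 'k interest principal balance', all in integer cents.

1 20987 670127 3011838
2 17167 673947 2337891
3 13325 677789 1660102

1. interest=⌊3681965·57/10000⌋=20987; principal=691114-20987=670127; balance=3681965-670127=3011838
2. interest=⌊3011838·57/10000⌋=17167; principal=691114-17167=673947; balance=3011838-673947=2337891
3. interest=⌊2337891·57/10000⌋=13325; principal=691114-13325=677789; balance=2337891-677789=1660102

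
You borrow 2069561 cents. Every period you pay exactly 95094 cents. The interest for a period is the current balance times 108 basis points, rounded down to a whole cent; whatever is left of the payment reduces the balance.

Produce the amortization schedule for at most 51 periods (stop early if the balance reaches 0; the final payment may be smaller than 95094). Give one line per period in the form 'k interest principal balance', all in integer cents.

1 22351 72743 1996818
2 21565 73529 1923289
3 20771 74323 1848966
4 19968 75126 1773840
5 19157 75937 1697903
6 18337 76757 1621146
7 17508 77586 1543560
8 16670 78424 1465136
9 15823 79271 1385865
10 14967 80127 1305738
11 14101 80993 1224745
12 13227 81867 1142878
13 12343 82751 1060127
14 11449 83645 976482
15 10546 84548 891934
16 9632 85462 806472
17 8709 86385 720087
18 7776 87318 632769
19 6833 88261 544508
20 5880 89214 455294
21 4917 90177 365117
22 3943 91151 273966
23 2958 92136 181830
24 1963 93131 88699
25 957 88699 0

1. interest=⌊2069561·108/10000⌋=22351; principal=95094-22351=72743; balance=2069561-72743=1996818
2. interest=⌊1996818·108/10000⌋=21565; principal=95094-21565=73529; balance=1996818-73529=1923289
3. interest=⌊1923289·108/10000⌋=20771; principal=95094-20771=74323; balance=1923289-74323=1848966
4. interest=⌊1848966·108/10000⌋=19968; principal=95094-19968=75126; balance=1848966-75126=1773840
5. interest=⌊1773840·108/10000⌋=19157; principal=95094-19157=75937; balance=1773840-75937=1697903
6. interest=⌊1697903·108/10000⌋=18337; principal=95094-18337=76757; balance=1697903-76757=1621146
7. interest=⌊1621146·108/10000⌋=17508; principal=95094-17508=77586; balance=1621146-77586=1543560
8. interest=⌊1543560·108/10000⌋=16670; principal=95094-16670=78424; balance=1543560-78424=1465136
9. interest=⌊1465136·108/10000⌋=15823; principal=95094-15823=79271; balance=1465136-79271=1385865
10. interest=⌊1385865·108/10000⌋=14967; principal=95094-14967=80127; balance=1385865-80127=1305738
11. interest=⌊1305738·108/10000⌋=14101; principal=95094-14101=80993; balance=1305738-80993=1224745
12. interest=⌊1224745·108/10000⌋=13227; principal=95094-13227=81867; balance=1224745-81867=1142878
13. interest=⌊1142878·108/10000⌋=12343; principal=95094-12343=82751; balance=1142878-82751=1060127
14. interest=⌊1060127·108/10000⌋=11449; principal=95094-11449=83645; balance=1060127-83645=976482
15. interest=⌊976482·108/10000⌋=10546; principal=95094-10546=84548; balance=976482-84548=891934
16. interest=⌊891934·108/10000⌋=9632; principal=95094-9632=85462; balance=891934-85462=806472
17. interest=⌊806472·108/10000⌋=8709; principal=95094-8709=86385; balance=806472-86385=720087
18. interest=⌊720087·108/10000⌋=7776; principal=95094-7776=87318; balance=720087-87318=632769
19. interest=⌊632769·108/10000⌋=6833; principal=95094-6833=88261; balance=632769-88261=544508
20. interest=⌊544508·108/10000⌋=5880; principal=95094-5880=89214; balance=544508-89214=455294
21. interest=⌊455294·108/10000⌋=4917; principal=95094-4917=90177; balance=455294-90177=365117
22. interest=⌊365117·108/10000⌋=3943; principal=95094-3943=91151; balance=365117-91151=273966
23. interest=⌊273966·108/10000⌋=2958; principal=95094-2958=92136; balance=273966-92136=181830
24. interest=⌊181830·108/10000⌋=1963; principal=95094-1963=93131; balance=181830-93131=88699
25. interest=⌊88699·108/10000⌋=957; principal=min(95094-957,88699)=88699; balance=88699-88699=0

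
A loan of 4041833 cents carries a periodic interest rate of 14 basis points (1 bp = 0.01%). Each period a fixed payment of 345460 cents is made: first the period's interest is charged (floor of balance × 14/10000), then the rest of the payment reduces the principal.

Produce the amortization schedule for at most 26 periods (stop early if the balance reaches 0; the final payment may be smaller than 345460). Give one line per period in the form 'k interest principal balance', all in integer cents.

1 5658 339802 3702031
2 5182 340278 3361753
3 4706 340754 3020999
4 4229 341231 2679768
5 3751 341709 2338059
6 3273 342187 1995872
7 2794 342666 1653206
8 2314 343146 1310060
9 1834 343626 966434
10 1353 344107 622327
11 871 344589 277738
12 388 277738 0

1. interest=⌊4041833·14/10000⌋=5658; principal=345460-5658=339802; balance=4041833-339802=3702031
2. interest=⌊3702031·14/10000⌋=5182; principal=345460-5182=340278; balance=3702031-340278=3361753
3. interest=⌊3361753·14/10000⌋=4706; principal=345460-4706=340754; balance=3361753-340754=3020999
4. interest=⌊3020999·14/10000⌋=4229; principal=345460-4229=341231; balance=3020999-341231=2679768
5. interest=⌊2679768·14/10000⌋=3751; principal=345460-3751=341709; balance=2679768-341709=2338059
6. interest=⌊2338059·14/10000⌋=3273; principal=345460-3273=342187; balance=2338059-342187=1995872
7. interest=⌊1995872·14/10000⌋=2794; principal=345460-2794=342666; balance=1995872-342666=1653206
8. interest=⌊1653206·14/10000⌋=2314; principal=345460-2314=343146; balance=1653206-343146=1310060
9. interest=⌊1310060·14/10000⌋=1834; principal=345460-1834=343626; balance=1310060-343626=966434
10. interest=⌊966434·14/10000⌋=1353; principal=345460-1353=344107; balance=966434-344107=622327
11. interest=⌊622327·14/10000⌋=871; principal=345460-871=344589; balance=622327-344589=277738
12. interest=⌊277738·14/10000⌋=388; principal=min(345460-388,277738)=277738; balance=277738-277738=0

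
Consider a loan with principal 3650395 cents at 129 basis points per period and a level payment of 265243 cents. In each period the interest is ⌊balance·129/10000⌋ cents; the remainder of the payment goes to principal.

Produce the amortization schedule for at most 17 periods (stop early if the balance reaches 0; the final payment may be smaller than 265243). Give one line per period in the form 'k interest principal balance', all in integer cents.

1. interest=⌊3650395·129/10000⌋=47090; principal=265243-47090=218153; balance=3650395-218153=3432242
2. interest=⌊3432242·129/10000⌋=44275; principal=265243-44275=220968; balance=3432242-220968=3211274
3. interest=⌊3211274·129/10000⌋=41425; principal=265243-41425=223818; balance=3211274-223818=2987456
4. interest=⌊2987456·129/10000⌋=38538; principal=265243-38538=226705; balance=2987456-226705=2760751
5. interest=⌊2760751·129/10000⌋=35613; principal=265243-35613=229630; balance=2760751-229630=2531121
6. interest=⌊2531121·129/10000⌋=32651; principal=265243-32651=232592; balance=2531121-232592=2298529
7. interest=⌊2298529·129/10000⌋=29651; principal=265243-29651=235592; balance=2298529-235592=2062937
8. interest=⌊2062937·129/10000⌋=26611; principal=265243-26611=238632; balance=2062937-238632=1824305
9. interest=⌊1824305·129/10000⌋=23533; principal=265243-23533=241710; balance=1824305-241710=1582595
10. interest=⌊1582595·129/10000⌋=20415; principal=265243-20415=244828; balance=1582595-244828=1337767
11. interest=⌊1337767·129/10000⌋=17257; principal=265243-17257=247986; balance=1337767-247986=1089781
12. interest=⌊1089781·129/10000⌋=14058; principal=265243-14058=251185; balance=1089781-251185=838596
13. interest=⌊838596·129/10000⌋=10817; principal=265243-10817=254426; balance=838596-254426=584170
14. interest=⌊584170·129/10000⌋=7535; principal=265243-7535=257708; balance=584170-257708=326462
15. interest=⌊326462·129/10000⌋=4211; principal=265243-4211=261032; balance=326462-261032=65430
16. interest=⌊65430·129/10000⌋=844; principal=min(265243-844,65430)=65430; balance=65430-65430=0

1 47090 218153 3432242
2 44275 220968 3211274
3 41425 223818 2987456
4 38538 226705 2760751
5 35613 229630 2531121
6 32651 232592 2298529
7 29651 235592 2062937
8 26611 238632 1824305
9 23533 241710 1582595
10 20415 244828 1337767
11 17257 247986 1089781
12 14058 251185 838596
13 10817 254426 584170
14 7535 257708 326462
15 4211 261032 65430
16 844 65430 0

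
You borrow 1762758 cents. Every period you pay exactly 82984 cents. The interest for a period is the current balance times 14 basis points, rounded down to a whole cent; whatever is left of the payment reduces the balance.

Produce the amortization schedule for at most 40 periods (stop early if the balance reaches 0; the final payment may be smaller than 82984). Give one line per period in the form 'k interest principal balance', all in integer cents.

1 2467 80517 1682241
2 2355 80629 1601612
3 2242 80742 1520870
4 2129 80855 1440015
5 2016 80968 1359047
6 1902 81082 1277965
7 1789 81195 1196770
8 1675 81309 1115461
9 1561 81423 1034038
10 1447 81537 952501
11 1333 81651 870850
12 1219 81765 789085
13 1104 81880 707205
14 990 81994 625211
15 875 82109 543102
16 760 82224 460878
17 645 82339 378539
18 529 82455 296084
19 414 82570 213514
20 298 82686 130828
21 183 82801 48027
22 67 48027 0

1. interest=⌊1762758·14/10000⌋=2467; principal=82984-2467=80517; balance=1762758-80517=1682241
2. interest=⌊1682241·14/10000⌋=2355; principal=82984-2355=80629; balance=1682241-80629=1601612
3. interest=⌊1601612·14/10000⌋=2242; principal=82984-2242=80742; balance=1601612-80742=1520870
4. interest=⌊1520870·14/10000⌋=2129; principal=82984-2129=80855; balance=1520870-80855=1440015
5. interest=⌊1440015·14/10000⌋=2016; principal=82984-2016=80968; balance=1440015-80968=1359047
6. interest=⌊1359047·14/10000⌋=1902; principal=82984-1902=81082; balance=1359047-81082=1277965
7. interest=⌊1277965·14/10000⌋=1789; principal=82984-1789=81195; balance=1277965-81195=1196770
8. interest=⌊1196770·14/10000⌋=1675; principal=82984-1675=81309; balance=1196770-81309=1115461
9. interest=⌊1115461·14/10000⌋=1561; principal=82984-1561=81423; balance=1115461-81423=1034038
10. interest=⌊1034038·14/10000⌋=1447; principal=82984-1447=81537; balance=1034038-81537=952501
11. interest=⌊952501·14/10000⌋=1333; principal=82984-1333=81651; balance=952501-81651=870850
12. interest=⌊870850·14/10000⌋=1219; principal=82984-1219=81765; balance=870850-81765=789085
13. interest=⌊789085·14/10000⌋=1104; principal=82984-1104=81880; balance=789085-81880=707205
14. interest=⌊707205·14/10000⌋=990; principal=82984-990=81994; balance=707205-81994=625211
15. interest=⌊625211·14/10000⌋=875; principal=82984-875=82109; balance=625211-82109=543102
16. interest=⌊543102·14/10000⌋=760; principal=82984-760=82224; balance=543102-82224=460878
17. interest=⌊460878·14/10000⌋=645; principal=82984-645=82339; balance=460878-82339=378539
18. interest=⌊378539·14/10000⌋=529; principal=82984-529=82455; balance=378539-82455=296084
19. interest=⌊296084·14/10000⌋=414; principal=82984-414=82570; balance=296084-82570=213514
20. interest=⌊213514·14/10000⌋=298; principal=82984-298=82686; balance=213514-82686=130828
21. interest=⌊130828·14/10000⌋=183; principal=82984-183=82801; balance=130828-82801=48027
22. interest=⌊48027·14/10000⌋=67; principal=min(82984-67,48027)=48027; balance=48027-48027=0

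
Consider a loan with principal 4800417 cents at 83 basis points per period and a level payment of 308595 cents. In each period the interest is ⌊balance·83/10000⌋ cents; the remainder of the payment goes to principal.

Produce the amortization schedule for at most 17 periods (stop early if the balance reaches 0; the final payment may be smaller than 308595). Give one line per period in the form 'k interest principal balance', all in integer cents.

1. interest=⌊4800417·83/10000⌋=39843; principal=308595-39843=268752; balance=4800417-268752=4531665
2. interest=⌊4531665·83/10000⌋=37612; principal=308595-37612=270983; balance=4531665-270983=4260682
3. interest=⌊4260682·83/10000⌋=35363; principal=308595-35363=273232; balance=4260682-273232=3987450
4. interest=⌊3987450·83/10000⌋=33095; principal=308595-33095=275500; balance=3987450-275500=3711950
5. interest=⌊3711950·83/10000⌋=30809; principal=308595-30809=277786; balance=3711950-277786=3434164
6. interest=⌊3434164·83/10000⌋=28503; principal=308595-28503=280092; balance=3434164-280092=3154072
7. interest=⌊3154072·83/10000⌋=26178; principal=308595-26178=282417; balance=3154072-282417=2871655
8. interest=⌊2871655·83/10000⌋=23834; principal=308595-23834=284761; balance=2871655-284761=2586894
9. interest=⌊2586894·83/10000⌋=21471; principal=308595-21471=287124; balance=2586894-287124=2299770
10. interest=⌊2299770·83/10000⌋=19088; principal=308595-19088=289507; balance=2299770-289507=2010263
11. interest=⌊2010263·83/10000⌋=16685; principal=308595-16685=291910; balance=2010263-291910=1718353
12. interest=⌊1718353·83/10000⌋=14262; principal=308595-14262=294333; balance=1718353-294333=1424020
13. interest=⌊1424020·83/10000⌋=11819; principal=308595-11819=296776; balance=1424020-296776=1127244
14. interest=⌊1127244·83/10000⌋=9356; principal=308595-9356=299239; balance=1127244-299239=828005
15. interest=⌊828005·83/10000⌋=6872; principal=308595-6872=301723; balance=828005-301723=526282
16. interest=⌊526282·83/10000⌋=4368; principal=308595-4368=304227; balance=526282-304227=222055
17. interest=⌊222055·83/10000⌋=1843; principal=min(308595-1843,222055)=222055; balance=222055-222055=0

1 39843 268752 4531665
2 37612 270983 4260682
3 35363 273232 3987450
4 33095 275500 3711950
5 30809 277786 3434164
6 28503 280092 3154072
7 26178 282417 2871655
8 23834 284761 2586894
9 21471 287124 2299770
10 19088 289507 2010263
11 16685 291910 1718353
12 14262 294333 1424020
13 11819 296776 1127244
14 9356 299239 828005
15 6872 301723 526282
16 4368 304227 222055
17 1843 222055 0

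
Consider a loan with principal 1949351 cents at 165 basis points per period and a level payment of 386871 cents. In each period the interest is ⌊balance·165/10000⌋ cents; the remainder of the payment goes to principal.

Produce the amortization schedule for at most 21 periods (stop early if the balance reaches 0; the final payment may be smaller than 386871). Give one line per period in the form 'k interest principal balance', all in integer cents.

1. interest=⌊1949351·165/10000⌋=32164; principal=386871-32164=354707; balance=1949351-354707=1594644
2. interest=⌊1594644·165/10000⌋=26311; principal=386871-26311=360560; balance=1594644-360560=1234084
3. interest=⌊1234084·165/10000⌋=20362; principal=386871-20362=366509; balance=1234084-366509=867575
4. interest=⌊867575·165/10000⌋=14314; principal=386871-14314=372557; balance=867575-372557=495018
5. interest=⌊495018·165/10000⌋=8167; principal=386871-8167=378704; balance=495018-378704=116314
6. interest=⌊116314·165/10000⌋=1919; principal=min(386871-1919,116314)=116314; balance=116314-116314=0

1 32164 354707 1594644
2 26311 360560 1234084
3 20362 366509 867575
4 14314 372557 495018
5 8167 378704 116314
6 1919 116314 0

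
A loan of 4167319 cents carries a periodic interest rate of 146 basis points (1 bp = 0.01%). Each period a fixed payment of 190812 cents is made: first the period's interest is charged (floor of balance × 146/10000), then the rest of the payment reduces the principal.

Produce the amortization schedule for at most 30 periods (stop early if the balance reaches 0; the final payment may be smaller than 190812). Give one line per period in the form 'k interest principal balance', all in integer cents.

1. interest=⌊4167319·146/10000⌋=60842; principal=190812-60842=129970; balance=4167319-129970=4037349
2. interest=⌊4037349·146/10000⌋=58945; principal=190812-58945=131867; balance=4037349-131867=3905482
3. interest=⌊3905482·146/10000⌋=57020; principal=190812-57020=133792; balance=3905482-133792=3771690
4. interest=⌊3771690·146/10000⌋=55066; principal=190812-55066=135746; balance=3771690-135746=3635944
5. interest=⌊3635944·146/10000⌋=53084; principal=190812-53084=137728; balance=3635944-137728=3498216
6. interest=⌊3498216·146/10000⌋=51073; principal=190812-51073=139739; balance=3498216-139739=3358477
7. interest=⌊3358477·146/10000⌋=49033; principal=190812-49033=141779; balance=3358477-141779=3216698
8. interest=⌊3216698·146/10000⌋=46963; principal=190812-46963=143849; balance=3216698-143849=3072849
9. interest=⌊3072849·146/10000⌋=44863; principal=190812-44863=145949; balance=3072849-145949=2926900
10. interest=⌊2926900·146/10000⌋=42732; principal=190812-42732=148080; balance=2926900-148080=2778820
11. interest=⌊2778820·146/10000⌋=40570; principal=190812-40570=150242; balance=2778820-150242=2628578
12. interest=⌊2628578·146/10000⌋=38377; principal=190812-38377=152435; balance=2628578-152435=2476143
13. interest=⌊2476143·146/10000⌋=36151; principal=190812-36151=154661; balance=2476143-154661=2321482
14. interest=⌊2321482·146/10000⌋=33893; principal=190812-33893=156919; balance=2321482-156919=2164563
15. interest=⌊2164563·146/10000⌋=31602; principal=190812-31602=159210; balance=2164563-159210=2005353
16. interest=⌊2005353·146/10000⌋=29278; principal=190812-29278=161534; balance=2005353-161534=1843819
17. interest=⌊1843819·146/10000⌋=26919; principal=190812-26919=163893; balance=1843819-163893=1679926
18. interest=⌊1679926·146/10000⌋=24526; principal=190812-24526=166286; balance=1679926-166286=1513640
19. interest=⌊1513640·146/10000⌋=22099; principal=190812-22099=168713; balance=1513640-168713=1344927
20. interest=⌊1344927·146/10000⌋=19635; principal=190812-19635=171177; balance=1344927-171177=1173750
21. interest=⌊1173750·146/10000⌋=17136; principal=190812-17136=173676; balance=1173750-173676=1000074
22. interest=⌊1000074·146/10000⌋=14601; principal=190812-14601=176211; balance=1000074-176211=823863
23. interest=⌊823863·146/10000⌋=12028; principal=190812-12028=178784; balance=823863-178784=645079
24. interest=⌊645079·146/10000⌋=9418; principal=190812-9418=181394; balance=645079-181394=463685
25. interest=⌊463685·146/10000⌋=6769; principal=190812-6769=184043; balance=463685-184043=279642
26. interest=⌊279642·146/10000⌋=4082; principal=190812-4082=186730; balance=279642-186730=92912
27. interest=⌊92912·146/10000⌋=1356; principal=min(190812-1356,92912)=92912; balance=92912-92912=0

1 60842 129970 4037349
2 58945 131867 3905482
3 57020 133792 3771690
4 55066 135746 3635944
5 53084 137728 3498216
6 51073 139739 3358477
7 49033 141779 3216698
8 46963 143849 3072849
9 44863 145949 2926900
10 42732 148080 2778820
11 40570 150242 2628578
12 38377 152435 2476143
13 36151 154661 2321482
14 33893 156919 2164563
15 31602 159210 2005353
16 29278 161534 1843819
17 26919 163893 1679926
18 24526 166286 1513640
19 22099 168713 1344927
20 19635 171177 1173750
21 17136 173676 1000074
22 14601 176211 823863
23 12028 178784 645079
24 9418 181394 463685
25 6769 184043 279642
26 4082 186730 92912
27 1356 92912 0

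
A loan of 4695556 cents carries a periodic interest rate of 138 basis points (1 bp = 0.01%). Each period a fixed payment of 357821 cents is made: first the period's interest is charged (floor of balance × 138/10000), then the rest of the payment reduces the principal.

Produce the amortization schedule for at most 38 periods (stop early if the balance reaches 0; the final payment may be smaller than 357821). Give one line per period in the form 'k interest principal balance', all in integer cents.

1 64798 293023 4402533
2 60754 297067 4105466
3 56655 301166 3804300
4 52499 305322 3498978
5 48285 309536 3189442
6 44014 313807 2875635
7 39683 318138 2557497
8 35293 322528 2234969
9 30842 326979 1907990
10 26330 331491 1576499
11 21755 336066 1240433
12 17117 340704 899729
13 12416 345405 554324
14 7649 350172 204152
15 2817 204152 0

1. interest=⌊4695556·138/10000⌋=64798; principal=357821-64798=293023; balance=4695556-293023=4402533
2. interest=⌊4402533·138/10000⌋=60754; principal=357821-60754=297067; balance=4402533-297067=4105466
3. interest=⌊4105466·138/10000⌋=56655; principal=357821-56655=301166; balance=4105466-301166=3804300
4. interest=⌊3804300·138/10000⌋=52499; principal=357821-52499=305322; balance=3804300-305322=3498978
5. interest=⌊3498978·138/10000⌋=48285; principal=357821-48285=309536; balance=3498978-309536=3189442
6. interest=⌊3189442·138/10000⌋=44014; principal=357821-44014=313807; balance=3189442-313807=2875635
7. interest=⌊2875635·138/10000⌋=39683; principal=357821-39683=318138; balance=2875635-318138=2557497
8. interest=⌊2557497·138/10000⌋=35293; principal=357821-35293=322528; balance=2557497-322528=2234969
9. interest=⌊2234969·138/10000⌋=30842; principal=357821-30842=326979; balance=2234969-326979=1907990
10. interest=⌊1907990·138/10000⌋=26330; principal=357821-26330=331491; balance=1907990-331491=1576499
11. interest=⌊1576499·138/10000⌋=21755; principal=357821-21755=336066; balance=1576499-336066=1240433
12. interest=⌊1240433·138/10000⌋=17117; principal=357821-17117=340704; balance=1240433-340704=899729
13. interest=⌊899729·138/10000⌋=12416; principal=357821-12416=345405; balance=899729-345405=554324
14. interest=⌊554324·138/10000⌋=7649; principal=357821-7649=350172; balance=554324-350172=204152
15. interest=⌊204152·138/10000⌋=2817; principal=min(357821-2817,204152)=204152; balance=204152-204152=0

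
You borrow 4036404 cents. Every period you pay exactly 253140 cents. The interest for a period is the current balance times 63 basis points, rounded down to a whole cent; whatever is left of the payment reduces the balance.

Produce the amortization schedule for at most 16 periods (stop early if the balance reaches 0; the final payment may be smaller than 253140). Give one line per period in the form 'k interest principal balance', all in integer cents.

1 25429 227711 3808693
2 23994 229146 3579547
3 22551 230589 3348958
4 21098 232042 3116916
5 19636 233504 2883412
6 18165 234975 2648437
7 16685 236455 2411982
8 15195 237945 2174037
9 13696 239444 1934593
10 12187 240953 1693640
11 10669 242471 1451169
12 9142 243998 1207171
13 7605 245535 961636
14 6058 247082 714554
15 4501 248639 465915
16 2935 250205 215710

1. interest=⌊4036404·63/10000⌋=25429; principal=253140-25429=227711; balance=4036404-227711=3808693
2. interest=⌊3808693·63/10000⌋=23994; principal=253140-23994=229146; balance=3808693-229146=3579547
3. interest=⌊3579547·63/10000⌋=22551; principal=253140-22551=230589; balance=3579547-230589=3348958
4. interest=⌊3348958·63/10000⌋=21098; principal=253140-21098=232042; balance=3348958-232042=3116916
5. interest=⌊3116916·63/10000⌋=19636; principal=253140-19636=233504; balance=3116916-233504=2883412
6. interest=⌊2883412·63/10000⌋=18165; principal=253140-18165=234975; balance=2883412-234975=2648437
7. interest=⌊2648437·63/10000⌋=16685; principal=253140-16685=236455; balance=2648437-236455=2411982
8. interest=⌊2411982·63/10000⌋=15195; principal=253140-15195=237945; balance=2411982-237945=2174037
9. interest=⌊2174037·63/10000⌋=13696; principal=253140-13696=239444; balance=2174037-239444=1934593
10. interest=⌊1934593·63/10000⌋=12187; principal=253140-12187=240953; balance=1934593-240953=1693640
11. interest=⌊1693640·63/10000⌋=10669; principal=253140-10669=242471; balance=1693640-242471=1451169
12. interest=⌊1451169·63/10000⌋=9142; principal=253140-9142=243998; balance=1451169-243998=1207171
13. interest=⌊1207171·63/10000⌋=7605; principal=253140-7605=245535; balance=1207171-245535=961636
14. interest=⌊961636·63/10000⌋=6058; principal=253140-6058=247082; balance=961636-247082=714554
15. interest=⌊714554·63/10000⌋=4501; principal=253140-4501=248639; balance=714554-248639=465915
16. interest=⌊465915·63/10000⌋=2935; principal=253140-2935=250205; balance=465915-250205=215710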